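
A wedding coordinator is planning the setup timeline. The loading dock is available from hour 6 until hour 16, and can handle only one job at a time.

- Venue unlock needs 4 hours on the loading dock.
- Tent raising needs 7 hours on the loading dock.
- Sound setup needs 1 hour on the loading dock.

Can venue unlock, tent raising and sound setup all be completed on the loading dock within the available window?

No

The loading dock window is 16 − 6 = 10 hours.
Running back to back, the jobs need 4 + 7 + 1 = 12 hours on the loading dock.
Since 12 > 10, they cannot all fit.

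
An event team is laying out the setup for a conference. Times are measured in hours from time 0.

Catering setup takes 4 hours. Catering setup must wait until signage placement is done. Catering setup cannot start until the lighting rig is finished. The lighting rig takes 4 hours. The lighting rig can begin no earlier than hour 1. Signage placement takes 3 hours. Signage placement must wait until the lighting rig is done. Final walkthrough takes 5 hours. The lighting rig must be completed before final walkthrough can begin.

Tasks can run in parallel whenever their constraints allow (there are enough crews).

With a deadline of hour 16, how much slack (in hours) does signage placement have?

4

The lighting rig cannot begin until its own release at hour 1. It runs from hour 1 to 1 + 4 = hour 5.
Signage placement waits on the lighting rig (finishes hour 5), so it starts at hour 5 and finishes at 5 + 3 = hour 8.

Working backward from the deadline:
Catering setup has no dependents, so it just needs to finish by hour 16. Starting by 16 − 4 = hour 12 achieves that.
Signage placement has to be done before catering setup (must start by hour 12). That means finishing by hour 12, i.e. starting by 12 − 3 = hour 9.
So signage placement can start as early as hour 5 and as late as hour 9, giving 9 − 5 = 4 hours of slack.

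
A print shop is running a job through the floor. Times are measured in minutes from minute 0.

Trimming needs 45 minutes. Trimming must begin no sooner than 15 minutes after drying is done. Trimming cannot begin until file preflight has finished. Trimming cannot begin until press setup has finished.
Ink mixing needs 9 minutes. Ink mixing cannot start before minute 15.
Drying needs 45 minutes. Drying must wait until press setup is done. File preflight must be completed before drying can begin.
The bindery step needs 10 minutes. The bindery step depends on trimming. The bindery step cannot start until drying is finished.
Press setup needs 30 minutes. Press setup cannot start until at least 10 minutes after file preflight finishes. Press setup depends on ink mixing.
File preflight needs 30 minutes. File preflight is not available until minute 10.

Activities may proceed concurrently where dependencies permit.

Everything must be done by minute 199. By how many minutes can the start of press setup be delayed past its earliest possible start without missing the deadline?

4

Ink mixing waits on its own release at minute 15, so it starts at minute 15 and finishes at 15 + 9 = minute 24.
File preflight cannot begin until its own release at minute 10. It runs from minute 10 to 10 + 30 = minute 40.
For press setup: file preflight (finishes minute 40, plus 10-minute gap → minute 50); ink mixing (finishes minute 24). Taking the maximum gives a start of minute 50, and it finishes at 50 + 30 = minute 80.

Working backward from the deadline:
To finish by minute 199, the bindery step (duration 10) must start no later than minute 189.
Trimming must finish before the bindery step (must start by minute 189). With a 45-minute duration, trimming must start by 189 − 45 = minute 144.
Drying must finish in time for trimming (must start by minute 144, minus 15-minute gap → minute 129); the bindery step (must start by minute 189). The tightest is minute 129, so drying must start by 129 − 45 = minute 84.
Press setup has several dependents: drying (must start by minute 84); trimming (must start by minute 144). The earliest of those limits is minute 84, so press setup must start by 84 − 30 = minute 54.
So press setup can start as early as minute 50 and as late as minute 54, giving 54 − 50 = 4 minutes of slack.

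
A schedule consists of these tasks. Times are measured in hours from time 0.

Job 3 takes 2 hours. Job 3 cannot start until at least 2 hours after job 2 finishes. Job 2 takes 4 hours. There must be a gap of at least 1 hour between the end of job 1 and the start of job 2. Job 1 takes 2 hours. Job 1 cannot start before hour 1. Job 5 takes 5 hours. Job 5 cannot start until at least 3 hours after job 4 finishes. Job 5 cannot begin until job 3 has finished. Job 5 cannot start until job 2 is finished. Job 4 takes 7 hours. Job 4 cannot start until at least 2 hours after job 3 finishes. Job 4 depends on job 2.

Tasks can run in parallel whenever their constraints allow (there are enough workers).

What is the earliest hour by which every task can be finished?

Job 1 cannot begin until its own release at hour 1. It runs from hour 1 to 1 + 2 = hour 3.
Job 2 waits on job 1 (finishes hour 3, plus 1-hour gap → hour 4), so it starts at hour 4 and finishes at 4 + 4 = hour 8.
Job 3 cannot begin until job 2 (finishes hour 8, plus 2-hour gap → hour 10). It runs from hour 10 to 10 + 2 = hour 12.
Job 4 has to wait for job 3 (finishes hour 12, plus 2-hour gap → hour 14); job 2 (finishes hour 8). The latest of these is hour 14, so job 4 runs hour 14 to 14 + 7 = hour 21.
Job 5 cannot start until job 4 (finishes hour 21, plus 3-hour gap → hour 24); job 3 (finishes hour 12); job 2 (finishes hour 8). The controlling bound is hour 24, so job 5 finishes at 24 + 5 = hour 29.
All tasks are finished once the last one completes. Finish times: Job 1 at 3, Job 2 at 8, Job 3 at 12, Job 4 at 21, Job 5 at 29. The latest is hour 29.

29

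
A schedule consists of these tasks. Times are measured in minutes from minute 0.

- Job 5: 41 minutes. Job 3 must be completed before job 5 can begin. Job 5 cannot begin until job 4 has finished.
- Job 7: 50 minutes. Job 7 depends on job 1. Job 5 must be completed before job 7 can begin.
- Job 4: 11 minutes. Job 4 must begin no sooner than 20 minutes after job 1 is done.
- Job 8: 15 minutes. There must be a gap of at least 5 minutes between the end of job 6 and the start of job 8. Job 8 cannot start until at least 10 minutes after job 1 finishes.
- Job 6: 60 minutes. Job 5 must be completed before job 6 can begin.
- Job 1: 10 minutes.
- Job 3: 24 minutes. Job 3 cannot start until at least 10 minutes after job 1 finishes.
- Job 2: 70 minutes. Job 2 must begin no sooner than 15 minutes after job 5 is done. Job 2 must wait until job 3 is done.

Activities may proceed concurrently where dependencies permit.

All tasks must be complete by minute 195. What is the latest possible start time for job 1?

25

Job 2 has no dependents, so it just needs to finish by minute 195. Starting by 195 − 70 = minute 125 achieves that.
Job 8 must finish by minute 195; it takes 15 minutes, so it must start by 195 − 15 = minute 180.
Job 6 must finish before job 8 (must start by minute 180, minus 5-minute gap → minute 175). With a 60-minute duration, job 6 must start by 175 − 60 = minute 115.
To finish by minute 195, job 7 (duration 50) must start no later than minute 145.
Job 5 feeds job 2 (must start by minute 125, minus 15-minute gap → minute 110); job 6 (must start by minute 115); job 7 (must start by minute 145). Taking the minimum, job 5 must finish by minute 110 and start by 110 − 41 = minute 69.
Job 3 feeds job 2 (must start by minute 125); job 5 (must start by minute 69). Taking the minimum, job 3 must finish by minute 69 and start by 69 − 24 = minute 45.
Job 4 feeds into job 5 (must start by minute 69); so job 4 must finish by minute 69 and therefore start by minute 58.
Job 1 has several dependents: job 3 (must start by minute 45, minus 10-minute gap → minute 35); job 4 (must start by minute 58, minus 20-minute gap → minute 38); job 7 (must start by minute 145); job 8 (must start by minute 180, minus 10-minute gap → minute 170). The earliest of those limits is minute 35, so job 1 must start by 35 − 10 = minute 25.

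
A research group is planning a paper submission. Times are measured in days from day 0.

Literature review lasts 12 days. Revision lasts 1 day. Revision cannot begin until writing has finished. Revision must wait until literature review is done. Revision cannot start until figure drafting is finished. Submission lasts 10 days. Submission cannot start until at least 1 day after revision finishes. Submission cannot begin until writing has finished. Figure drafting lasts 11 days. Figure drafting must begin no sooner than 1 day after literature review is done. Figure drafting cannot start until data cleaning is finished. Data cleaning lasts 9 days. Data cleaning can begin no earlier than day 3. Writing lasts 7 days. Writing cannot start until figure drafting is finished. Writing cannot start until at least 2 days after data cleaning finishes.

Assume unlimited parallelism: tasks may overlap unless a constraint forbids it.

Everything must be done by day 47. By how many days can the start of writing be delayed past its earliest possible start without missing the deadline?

4

Data cleaning waits on its own release at day 3, so it starts at day 3 and finishes at 3 + 9 = day 12.
Nothing blocks literature review, so it runs from day 0 to day 12.
Figure drafting has to wait for literature review (finishes day 12, plus 1-day gap → day 13); data cleaning (finishes day 12). The latest of these is day 13, so figure drafting runs day 13 to 13 + 11 = day 24.
Writing needs all of figure drafting (finishes day 24); data cleaning (finishes day 12, plus 2-day gap → day 14). That puts its earliest start at day 24; it finishes at 24 + 7 = day 31.

Working backward from the deadline:
Submission must finish by day 47; it takes 10 days, so it must start by 47 − 10 = day 37.
Revision must finish before submission (must start by day 37, minus 1-day gap → day 36). With a 1-day duration, revision must start by 36 − 1 = day 35.
Writing has several dependents: revision (must start by day 35); submission (must start by day 37). The earliest of those limits is day 35, so writing must start by 35 − 7 = day 28.
So writing can start as early as day 24 and as late as day 28, giving 28 − 24 = 4 days of slack.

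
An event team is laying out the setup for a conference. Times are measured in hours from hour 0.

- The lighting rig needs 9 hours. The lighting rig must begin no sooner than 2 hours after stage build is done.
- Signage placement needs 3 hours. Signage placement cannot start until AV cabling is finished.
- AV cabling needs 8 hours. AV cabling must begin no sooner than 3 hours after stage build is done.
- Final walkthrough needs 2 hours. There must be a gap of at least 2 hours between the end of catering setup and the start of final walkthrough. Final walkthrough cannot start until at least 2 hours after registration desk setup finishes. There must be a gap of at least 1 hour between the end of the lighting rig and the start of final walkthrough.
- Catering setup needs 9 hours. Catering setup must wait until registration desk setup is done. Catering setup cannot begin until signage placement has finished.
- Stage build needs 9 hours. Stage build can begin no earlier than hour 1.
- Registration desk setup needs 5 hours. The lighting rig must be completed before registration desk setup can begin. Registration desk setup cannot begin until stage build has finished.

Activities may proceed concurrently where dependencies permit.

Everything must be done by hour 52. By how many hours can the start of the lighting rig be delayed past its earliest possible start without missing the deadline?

After its own release at hour 1, stage build can start at hour 1 and finishes at hour 10.
The lighting rig cannot begin until stage build (finishes hour 10, plus 2-hour gap → hour 12). It runs from hour 12 to 12 + 9 = hour 21.

Working backward from the deadline:
Final walkthrough has no dependents, so it just needs to finish by hour 52. Starting by 52 − 2 = hour 50 achieves that.
Catering setup must finish before final walkthrough (must start by hour 50, minus 2-hour gap → hour 48). With a 9-hour duration, catering setup must start by 48 − 9 = hour 39.
Registration desk setup must finish in time for catering setup (must start by hour 39); final walkthrough (must start by hour 50, minus 2-hour gap → hour 48). The tightest is hour 39, so registration desk setup must start by 39 − 5 = hour 34.
For the lighting rig: registration desk setup (must start by hour 34); final walkthrough (must start by hour 50, minus 1-hour gap → hour 49). The most restrictive is hour 34; with a 9-hour duration, the lighting rig must start by hour 25.
So the lighting rig can start as early as hour 12 and as late as hour 25, giving 25 − 12 = 13 hours of slack.

13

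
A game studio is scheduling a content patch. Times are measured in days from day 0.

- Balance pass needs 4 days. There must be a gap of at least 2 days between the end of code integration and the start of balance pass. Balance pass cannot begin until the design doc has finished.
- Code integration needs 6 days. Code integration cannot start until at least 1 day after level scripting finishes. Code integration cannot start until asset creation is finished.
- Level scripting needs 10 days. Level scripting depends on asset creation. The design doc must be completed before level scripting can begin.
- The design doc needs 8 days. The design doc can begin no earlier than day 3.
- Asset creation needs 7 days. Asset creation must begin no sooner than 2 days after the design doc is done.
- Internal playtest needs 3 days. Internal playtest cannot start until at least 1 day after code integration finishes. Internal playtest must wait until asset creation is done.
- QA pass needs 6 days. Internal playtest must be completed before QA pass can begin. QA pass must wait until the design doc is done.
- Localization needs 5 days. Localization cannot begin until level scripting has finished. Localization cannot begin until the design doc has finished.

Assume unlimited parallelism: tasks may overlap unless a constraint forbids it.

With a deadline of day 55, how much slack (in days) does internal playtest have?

8

After its own release at day 3, the design doc can start at day 3 and finishes at day 11.
Asset creation cannot begin until the design doc (finishes day 11, plus 2-day gap → day 13). It runs from day 13 to 13 + 7 = day 20.
Level scripting has to wait for asset creation (finishes day 20); the design doc (finishes day 11). The latest of these is day 20, so level scripting runs day 20 to 20 + 10 = day 30.
For code integration: level scripting (finishes day 30, plus 1-day gap → day 31); asset creation (finishes day 20). Taking the maximum gives a start of day 31, and it finishes at 31 + 6 = day 37.
Internal playtest has to wait for code integration (finishes day 37, plus 1-day gap → day 38); asset creation (finishes day 20). The latest of these is day 38, so internal playtest runs day 38 to 38 + 3 = day 41.

Working backward from the deadline:
Nothing follows QA pass; the deadline of day 55 is its only limit. It must start by 55 − 6 = day 49.
Since QA pass (must start by day 49) depends on it, internal playtest must finish by day 49. Backing off its 3-day duration gives a latest start of day 46.
So internal playtest can start as early as day 38 and as late as day 46, giving 46 − 38 = 8 days of slack.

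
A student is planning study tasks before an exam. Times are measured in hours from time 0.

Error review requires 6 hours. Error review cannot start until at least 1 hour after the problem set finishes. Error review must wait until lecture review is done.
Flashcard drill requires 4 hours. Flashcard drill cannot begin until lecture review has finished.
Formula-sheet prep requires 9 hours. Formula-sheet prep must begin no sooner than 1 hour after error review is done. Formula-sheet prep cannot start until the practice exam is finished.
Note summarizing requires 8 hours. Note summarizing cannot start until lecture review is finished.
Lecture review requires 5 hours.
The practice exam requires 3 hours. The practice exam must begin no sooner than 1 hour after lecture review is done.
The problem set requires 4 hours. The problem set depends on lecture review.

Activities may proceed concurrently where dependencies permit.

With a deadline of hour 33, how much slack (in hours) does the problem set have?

Lecture review can start immediately at hour 0; it finishes at hour 5.
After lecture review (finishes hour 5), the problem set can start at hour 5 and finishes at hour 9.

Working backward from the deadline:
Formula-sheet prep must finish by hour 33; it takes 9 hours, so it must start by 33 − 9 = hour 24.
Error review feeds into formula-sheet prep (must start by hour 24, minus 1-hour gap → hour 23); so error review must finish by hour 23 and therefore start by hour 17.
The problem set has to be done before error review (must start by hour 17, minus 1-hour gap → hour 16). That means finishing by hour 16, i.e. starting by 16 − 4 = hour 12.
So the problem set can start as early as hour 5 and as late as hour 12, giving 12 − 5 = 7 hours of slack.

7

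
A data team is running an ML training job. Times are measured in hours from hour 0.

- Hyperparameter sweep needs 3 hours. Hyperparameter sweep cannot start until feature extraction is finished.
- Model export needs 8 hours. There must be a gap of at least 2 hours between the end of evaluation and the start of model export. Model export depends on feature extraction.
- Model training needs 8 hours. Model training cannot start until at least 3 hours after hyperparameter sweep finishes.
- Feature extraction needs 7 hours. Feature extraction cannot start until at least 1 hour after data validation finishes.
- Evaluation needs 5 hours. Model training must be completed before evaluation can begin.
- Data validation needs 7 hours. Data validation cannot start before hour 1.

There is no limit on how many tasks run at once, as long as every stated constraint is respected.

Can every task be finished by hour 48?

Yes

Data validation cannot begin until its own release at hour 1. It runs from hour 1 to 1 + 7 = hour 8.
After data validation (finishes hour 8, plus 1-hour gap → hour 9), feature extraction can start at hour 9 and finishes at hour 16.
Hyperparameter sweep waits on feature extraction (finishes hour 16), so it starts at hour 16 and finishes at 16 + 3 = hour 19.
Model training cannot begin until hyperparameter sweep (finishes hour 19, plus 3-hour gap → hour 22). It runs from hour 22 to 22 + 8 = hour 30.
Evaluation cannot begin until model training (finishes hour 30). It runs from hour 30 to 30 + 5 = hour 35.
Model export needs all of evaluation (finishes hour 35, plus 2-hour gap → hour 37); feature extraction (finishes hour 16). That puts its earliest start at hour 37; it finishes at 37 + 8 = hour 45.
Every task is finished by hour 45, which is no later than the deadline of 48, so the schedule is feasible.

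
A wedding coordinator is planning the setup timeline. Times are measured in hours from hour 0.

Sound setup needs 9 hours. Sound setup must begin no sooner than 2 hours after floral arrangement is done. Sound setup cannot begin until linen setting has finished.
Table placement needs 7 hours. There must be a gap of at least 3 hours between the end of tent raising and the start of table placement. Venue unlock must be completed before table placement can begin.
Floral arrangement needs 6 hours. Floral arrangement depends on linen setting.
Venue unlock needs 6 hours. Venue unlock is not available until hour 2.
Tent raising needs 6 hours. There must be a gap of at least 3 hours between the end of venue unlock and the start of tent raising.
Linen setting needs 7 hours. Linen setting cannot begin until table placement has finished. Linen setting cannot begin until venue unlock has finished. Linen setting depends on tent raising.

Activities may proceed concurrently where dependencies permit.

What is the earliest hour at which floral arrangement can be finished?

40

Venue unlock cannot begin until its own release at hour 2. It runs from hour 2 to 2 + 6 = hour 8.
Tent raising waits on venue unlock (finishes hour 8, plus 3-hour gap → hour 11), so it starts at hour 11 and finishes at 11 + 6 = hour 17.
For table placement: tent raising (finishes hour 17, plus 3-hour gap → hour 20); venue unlock (finishes hour 8). Taking the maximum gives a start of hour 20, and it finishes at 20 + 7 = hour 27.
Linen setting has to wait for table placement (finishes hour 27); venue unlock (finishes hour 8); tent raising (finishes hour 17). The latest of these is hour 27, so linen setting runs hour 27 to 27 + 7 = hour 34.
Floral arrangement cannot begin until linen setting (finishes hour 34). It runs from hour 34 to 34 + 6 = hour 40.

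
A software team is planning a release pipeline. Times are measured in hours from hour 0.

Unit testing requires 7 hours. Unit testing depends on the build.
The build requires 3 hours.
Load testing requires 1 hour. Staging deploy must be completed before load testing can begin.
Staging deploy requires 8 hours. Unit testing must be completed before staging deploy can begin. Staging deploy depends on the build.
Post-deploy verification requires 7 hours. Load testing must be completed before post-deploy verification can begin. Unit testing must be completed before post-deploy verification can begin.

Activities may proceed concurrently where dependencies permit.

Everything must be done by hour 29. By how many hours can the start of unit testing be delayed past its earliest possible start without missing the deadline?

3

Nothing blocks the build, so it runs from hour 0 to hour 3.
After the build (finishes hour 3), unit testing can start at hour 3 and finishes at hour 10.

Working backward from the deadline:
Post-deploy verification has no dependents, so it just needs to finish by hour 29. Starting by 29 − 7 = hour 22 achieves that.
Load testing has to be done before post-deploy verification (must start by hour 22). That means finishing by hour 22, i.e. starting by 22 − 1 = hour 21.
Staging deploy has to be done before load testing (must start by hour 21). That means finishing by hour 21, i.e. starting by 21 − 8 = hour 13.
Unit testing has several dependents: staging deploy (must start by hour 13); post-deploy verification (must start by hour 22). The earliest of those limits is hour 13, so unit testing must start by 13 − 7 = hour 6.
So unit testing can start as early as hour 3 and as late as hour 6, giving 6 − 3 = 3 hours of slack.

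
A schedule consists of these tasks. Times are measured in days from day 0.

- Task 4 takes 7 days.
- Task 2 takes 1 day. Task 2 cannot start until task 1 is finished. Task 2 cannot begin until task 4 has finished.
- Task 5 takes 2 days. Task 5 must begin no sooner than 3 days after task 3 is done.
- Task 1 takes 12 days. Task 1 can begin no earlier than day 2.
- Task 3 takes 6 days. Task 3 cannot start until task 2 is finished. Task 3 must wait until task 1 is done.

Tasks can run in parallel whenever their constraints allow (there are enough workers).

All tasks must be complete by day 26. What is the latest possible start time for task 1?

Task 5 must finish by day 26; it takes 2 days, so it must start by 26 − 2 = day 24.
Since task 5 (must start by day 24, minus 3-day gap → day 21) depends on it, task 3 must finish by day 21. Backing off its 6-day duration gives a latest start of day 15.
Task 2 must finish before task 3 (must start by day 15). With a 1-day duration, task 2 must start by 15 − 1 = day 14.
Task 1 feeds task 2 (must start by day 14); task 3 (must start by day 15). Taking the minimum, task 1 must finish by day 14 and start by 14 − 12 = day 2.

2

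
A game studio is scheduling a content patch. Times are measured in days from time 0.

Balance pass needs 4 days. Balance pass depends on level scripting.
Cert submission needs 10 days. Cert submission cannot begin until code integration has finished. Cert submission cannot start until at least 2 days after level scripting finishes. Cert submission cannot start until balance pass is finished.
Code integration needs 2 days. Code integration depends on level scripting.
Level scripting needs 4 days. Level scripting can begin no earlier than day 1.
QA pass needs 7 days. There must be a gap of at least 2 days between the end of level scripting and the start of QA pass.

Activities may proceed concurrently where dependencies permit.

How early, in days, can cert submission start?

9

Level scripting cannot begin until its own release at day 1. It runs from day 1 to 1 + 4 = day 5.
Balance pass waits on level scripting (finishes day 5), so it starts at day 5 and finishes at 5 + 4 = day 9.
After level scripting (finishes day 5), code integration can start at day 5 and finishes at day 7.
Cert submission waits on code integration (finishes day 7); level scripting (finishes day 5, plus 2-day gap → day 7); balance pass (finishes day 9). The latest of these is day 9, which is the earliest cert submission can start.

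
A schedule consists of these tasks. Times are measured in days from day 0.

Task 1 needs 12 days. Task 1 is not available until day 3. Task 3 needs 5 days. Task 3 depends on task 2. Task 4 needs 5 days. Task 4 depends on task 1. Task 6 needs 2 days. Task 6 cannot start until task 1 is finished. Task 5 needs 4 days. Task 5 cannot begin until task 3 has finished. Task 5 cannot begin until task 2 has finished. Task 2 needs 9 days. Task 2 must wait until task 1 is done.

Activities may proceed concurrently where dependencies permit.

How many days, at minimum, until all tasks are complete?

After its own release at day 3, task 1 can start at day 3 and finishes at day 15.
Task 6 cannot begin until task 1 (finishes day 15). It runs from day 15 to 15 + 2 = day 17.
Task 4 cannot begin until task 1 (finishes day 15). It runs from day 15 to 15 + 5 = day 20.
After task 1 (finishes day 15), task 2 can start at day 15 and finishes at day 24.
Task 3 cannot begin until task 2 (finishes day 24). It runs from day 24 to 24 + 5 = day 29.
For task 5: task 3 (finishes day 29); task 2 (finishes day 24). Taking the maximum gives a start of day 29, and it finishes at 29 + 4 = day 33.
All tasks are finished once the last one completes. Finish times: Task 1 at 15, Task 2 at 24, Task 3 at 29, Task 4 at 20, Task 5 at 33, Task 6 at 17. The latest is day 33.

33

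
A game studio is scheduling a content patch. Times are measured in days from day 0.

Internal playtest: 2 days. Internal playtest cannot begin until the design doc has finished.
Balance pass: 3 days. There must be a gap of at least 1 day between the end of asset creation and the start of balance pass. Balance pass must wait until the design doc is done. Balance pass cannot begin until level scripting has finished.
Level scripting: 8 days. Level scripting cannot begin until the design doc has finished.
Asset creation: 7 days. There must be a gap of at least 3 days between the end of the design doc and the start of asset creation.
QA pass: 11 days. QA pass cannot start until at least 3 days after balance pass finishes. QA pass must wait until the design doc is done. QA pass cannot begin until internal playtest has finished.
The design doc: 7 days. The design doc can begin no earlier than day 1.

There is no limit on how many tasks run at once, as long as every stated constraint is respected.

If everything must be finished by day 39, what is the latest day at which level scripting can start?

14

To finish by day 39, QA pass (duration 11) must start no later than day 28.
Balance pass must finish before QA pass (must start by day 28, minus 3-day gap → day 25). With a 3-day duration, balance pass must start by 25 − 3 = day 22.
Level scripting must finish before balance pass (must start by day 22). With an 8-day duration, level scripting must start by 22 − 8 = day 14.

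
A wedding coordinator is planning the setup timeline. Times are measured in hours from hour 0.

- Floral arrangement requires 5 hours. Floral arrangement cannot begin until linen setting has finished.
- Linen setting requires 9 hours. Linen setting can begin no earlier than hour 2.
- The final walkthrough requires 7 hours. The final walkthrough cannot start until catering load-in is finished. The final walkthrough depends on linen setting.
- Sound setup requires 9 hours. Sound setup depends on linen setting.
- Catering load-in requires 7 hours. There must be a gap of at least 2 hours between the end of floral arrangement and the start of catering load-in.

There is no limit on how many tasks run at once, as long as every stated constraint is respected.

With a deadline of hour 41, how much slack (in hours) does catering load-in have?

9

Linen setting waits on its own release at hour 2, so it starts at hour 2 and finishes at 2 + 9 = hour 11.
After linen setting (finishes hour 11), floral arrangement can start at hour 11 and finishes at hour 16.
Catering load-in waits on floral arrangement (finishes hour 16, plus 2-hour gap → hour 18), so it starts at hour 18 and finishes at 18 + 7 = hour 25.

Working backward from the deadline:
Nothing follows the final walkthrough; the deadline of hour 41 is its only limit. It must start by 41 − 7 = hour 34.
Catering load-in has to be done before the final walkthrough (must start by hour 34). That means finishing by hour 34, i.e. starting by 34 − 7 = hour 27.
So catering load-in can start as early as hour 18 and as late as hour 27, giving 27 − 18 = 9 hours of slack.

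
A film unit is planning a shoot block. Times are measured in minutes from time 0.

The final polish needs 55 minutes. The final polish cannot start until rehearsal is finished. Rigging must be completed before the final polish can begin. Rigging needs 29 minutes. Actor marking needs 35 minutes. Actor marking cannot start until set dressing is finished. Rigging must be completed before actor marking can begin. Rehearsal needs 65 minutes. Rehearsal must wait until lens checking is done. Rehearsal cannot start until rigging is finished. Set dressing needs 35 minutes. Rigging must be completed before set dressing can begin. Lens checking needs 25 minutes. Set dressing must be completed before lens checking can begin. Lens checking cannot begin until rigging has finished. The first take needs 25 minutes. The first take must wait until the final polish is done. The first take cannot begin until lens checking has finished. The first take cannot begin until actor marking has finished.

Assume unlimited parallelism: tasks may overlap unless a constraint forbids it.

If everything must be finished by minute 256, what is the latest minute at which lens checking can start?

86

To finish by minute 256, the first take (duration 25) must start no later than minute 231.
The final polish feeds into the first take (must start by minute 231); so the final polish must finish by minute 231 and therefore start by minute 176.
Rehearsal feeds into the final polish (must start by minute 176); so rehearsal must finish by minute 176 and therefore start by minute 111.
Lens checking has several dependents: rehearsal (must start by minute 111); the first take (must start by minute 231). The earliest of those limits is minute 111, so lens checking must start by 111 − 25 = minute 86.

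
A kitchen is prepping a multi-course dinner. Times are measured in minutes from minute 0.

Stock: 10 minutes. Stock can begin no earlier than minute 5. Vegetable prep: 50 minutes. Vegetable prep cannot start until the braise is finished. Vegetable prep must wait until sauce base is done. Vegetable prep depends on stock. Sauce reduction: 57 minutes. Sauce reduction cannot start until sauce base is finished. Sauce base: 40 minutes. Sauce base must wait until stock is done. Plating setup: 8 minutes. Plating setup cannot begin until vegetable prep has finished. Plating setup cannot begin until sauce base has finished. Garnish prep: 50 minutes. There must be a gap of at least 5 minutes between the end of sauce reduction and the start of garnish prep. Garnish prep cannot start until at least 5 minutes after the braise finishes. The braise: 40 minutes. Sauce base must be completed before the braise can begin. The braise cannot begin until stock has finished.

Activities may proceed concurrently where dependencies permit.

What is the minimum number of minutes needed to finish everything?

Stock waits on its own release at minute 5, so it starts at minute 5 and finishes at 5 + 10 = minute 15.
After stock (finishes minute 15), sauce base can start at minute 15 and finishes at minute 55.
After sauce base (finishes minute 55), sauce reduction can start at minute 55 and finishes at minute 112.
For the braise: sauce base (finishes minute 55); stock (finishes minute 15). Taking the maximum gives a start of minute 55, and it finishes at 55 + 40 = minute 95.
Garnish prep needs all of sauce reduction (finishes minute 112, plus 5-minute gap → minute 117); the braise (finishes minute 95, plus 5-minute gap → minute 100). That puts its earliest start at minute 117; it finishes at 117 + 50 = minute 167.
For vegetable prep: the braise (finishes minute 95); sauce base (finishes minute 55); stock (finishes minute 15). Taking the maximum gives a start of minute 95, and it finishes at 95 + 50 = minute 145.
For plating setup: vegetable prep (finishes minute 145); sauce base (finishes minute 55). Taking the maximum gives a start of minute 145, and it finishes at 145 + 8 = minute 153.
All tasks are finished once the last one completes. Finish times: Stock at 15, Sauce base at 55, The braise at 95, Vegetable prep at 145, Sauce reduction at 112, Plating setup at 153, Garnish prep at 167. The latest is minute 167.

167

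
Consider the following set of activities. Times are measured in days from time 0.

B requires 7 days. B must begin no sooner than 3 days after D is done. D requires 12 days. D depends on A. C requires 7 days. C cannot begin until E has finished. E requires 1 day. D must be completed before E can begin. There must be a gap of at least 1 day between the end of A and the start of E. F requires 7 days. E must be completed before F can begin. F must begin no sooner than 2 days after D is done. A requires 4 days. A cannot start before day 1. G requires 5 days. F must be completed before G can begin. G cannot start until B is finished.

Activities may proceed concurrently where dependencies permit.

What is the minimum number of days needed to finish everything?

A waits on its own release at day 1, so it starts at day 1 and finishes at 1 + 4 = day 5.
After A (finishes day 5), D can start at day 5 and finishes at day 17.
E needs all of D (finishes day 17); A (finishes day 5, plus 1-day gap → day 6). That puts its earliest start at day 17; it finishes at 17 + 1 = day 18.
For F: E (finishes day 18); D (finishes day 17, plus 2-day gap → day 19). Taking the maximum gives a start of day 19, and it finishes at 19 + 7 = day 26.
After E (finishes day 18), C can start at day 18 and finishes at day 25.
After D (finishes day 17, plus 3-day gap → day 20), B can start at day 20 and finishes at day 27.
For G: F (finishes day 26); B (finishes day 27). Taking the maximum gives a start of day 27, and it finishes at 27 + 5 = day 32.
All tasks are finished once the last one completes. Finish times: A at 5, B at 27, C at 25, D at 17, E at 18, F at 26, G at 32. The latest is day 32.

32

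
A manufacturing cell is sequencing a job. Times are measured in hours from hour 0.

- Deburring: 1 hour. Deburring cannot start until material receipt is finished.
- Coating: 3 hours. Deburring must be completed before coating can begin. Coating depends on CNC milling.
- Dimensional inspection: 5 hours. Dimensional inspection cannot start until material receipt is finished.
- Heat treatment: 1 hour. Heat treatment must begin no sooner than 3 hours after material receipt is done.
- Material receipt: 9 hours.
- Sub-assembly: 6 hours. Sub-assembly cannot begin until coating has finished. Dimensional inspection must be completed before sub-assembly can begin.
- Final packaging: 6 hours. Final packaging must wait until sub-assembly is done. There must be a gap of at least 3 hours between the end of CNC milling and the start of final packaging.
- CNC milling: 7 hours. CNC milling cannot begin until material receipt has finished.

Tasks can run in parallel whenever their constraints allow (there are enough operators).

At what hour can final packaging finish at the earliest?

Material receipt has no prerequisites, so it starts at hour 0 and finishes at hour 9.
Dimensional inspection waits on material receipt (finishes hour 9), so it starts at hour 9 and finishes at 9 + 5 = hour 14.
After material receipt (finishes hour 9), CNC milling can start at hour 9 and finishes at hour 16.
After material receipt (finishes hour 9), deburring can start at hour 9 and finishes at hour 10.
Coating has to wait for deburring (finishes hour 10); CNC milling (finishes hour 16). The latest of these is hour 16, so coating runs hour 16 to 16 + 3 = hour 19.
Sub-assembly has to wait for coating (finishes hour 19); dimensional inspection (finishes hour 14). The latest of these is hour 19, so sub-assembly runs hour 19 to 19 + 6 = hour 25.
Final packaging has to wait for sub-assembly (finishes hour 25); CNC milling (finishes hour 16, plus 3-hour gap → hour 19). The latest of these is hour 25, so final packaging runs hour 25 to 25 + 6 = hour 31.

31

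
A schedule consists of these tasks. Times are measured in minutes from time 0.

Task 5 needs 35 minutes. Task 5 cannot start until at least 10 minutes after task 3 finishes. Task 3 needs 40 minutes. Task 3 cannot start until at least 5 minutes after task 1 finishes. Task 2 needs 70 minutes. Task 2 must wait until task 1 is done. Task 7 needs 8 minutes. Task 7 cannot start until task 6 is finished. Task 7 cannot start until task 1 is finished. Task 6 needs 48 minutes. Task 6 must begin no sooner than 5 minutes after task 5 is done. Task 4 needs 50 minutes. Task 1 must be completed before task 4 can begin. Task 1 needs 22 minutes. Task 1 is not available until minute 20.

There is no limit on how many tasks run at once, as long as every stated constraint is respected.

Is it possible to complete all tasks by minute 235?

After its own release at minute 20, task 1 can start at minute 20 and finishes at minute 42.
Task 4 cannot begin until task 1 (finishes minute 42). It runs from minute 42 to 42 + 50 = minute 92.
Task 3 cannot begin until task 1 (finishes minute 42, plus 5-minute gap → minute 47). It runs from minute 47 to 47 + 40 = minute 87.
Task 5 cannot begin until task 3 (finishes minute 87, plus 10-minute gap → minute 97). It runs from minute 97 to 97 + 35 = minute 132.
Task 6 cannot begin until task 5 (finishes minute 132, plus 5-minute gap → minute 137). It runs from minute 137 to 137 + 48 = minute 185.
For task 7: task 6 (finishes minute 185); task 1 (finishes minute 42). Taking the maximum gives a start of minute 185, and it finishes at 185 + 8 = minute 193.
After task 1 (finishes minute 42), task 2 can start at minute 42 and finishes at minute 112.
Every task is finished by minute 193, which is no later than the deadline of 235, so the schedule is feasible.

Yes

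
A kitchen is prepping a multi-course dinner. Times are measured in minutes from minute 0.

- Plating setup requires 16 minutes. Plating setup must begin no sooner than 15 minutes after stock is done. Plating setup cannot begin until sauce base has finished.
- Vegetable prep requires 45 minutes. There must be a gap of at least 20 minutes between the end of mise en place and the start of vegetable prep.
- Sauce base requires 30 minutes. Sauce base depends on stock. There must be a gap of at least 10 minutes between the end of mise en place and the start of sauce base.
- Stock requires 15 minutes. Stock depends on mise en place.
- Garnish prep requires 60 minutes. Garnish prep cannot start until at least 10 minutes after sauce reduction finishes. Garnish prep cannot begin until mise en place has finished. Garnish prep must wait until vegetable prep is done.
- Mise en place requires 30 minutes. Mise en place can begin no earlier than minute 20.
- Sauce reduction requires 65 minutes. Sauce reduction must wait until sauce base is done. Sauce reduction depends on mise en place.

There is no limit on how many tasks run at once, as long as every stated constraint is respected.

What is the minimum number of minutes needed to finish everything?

After its own release at minute 20, mise en place can start at minute 20 and finishes at minute 50.
Vegetable prep waits on mise en place (finishes minute 50, plus 20-minute gap → minute 70), so it starts at minute 70 and finishes at 70 + 45 = minute 115.
Stock waits on mise en place (finishes minute 50), so it starts at minute 50 and finishes at 50 + 15 = minute 65.
Sauce base needs all of stock (finishes minute 65); mise en place (finishes minute 50, plus 10-minute gap → minute 60). That puts its earliest start at minute 65; it finishes at 65 + 30 = minute 95.
For plating setup: stock (finishes minute 65, plus 15-minute gap → minute 80); sauce base (finishes minute 95). Taking the maximum gives a start of minute 95, and it finishes at 95 + 16 = minute 111.
Sauce reduction has to wait for sauce base (finishes minute 95); mise en place (finishes minute 50). The latest of these is minute 95, so sauce reduction runs minute 95 to 95 + 65 = minute 160.
Garnish prep needs all of sauce reduction (finishes minute 160, plus 10-minute gap → minute 170); mise en place (finishes minute 50); vegetable prep (finishes minute 115). That puts its earliest start at minute 170; it finishes at 170 + 60 = minute 230.
All tasks are finished once the last one completes. Finish times: Mise en place at 50, Stock at 65, Sauce base at 95, Vegetable prep at 115, Sauce reduction at 160, Plating setup at 111, Garnish prep at 230. The latest is minute 230.

230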